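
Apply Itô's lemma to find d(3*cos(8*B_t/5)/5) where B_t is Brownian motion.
d(3*cos(8*B_t/5)/5) = (-96*cos(8*B_t/5)/125) dt + (-24*sin(8*B_t/5)/25) dB_t

Itô's formula for f(B_t) gives d f(B_t) = f'(B_t) dB_t + (1/2) f''(B_t) dt. Compute derivatives of f(x) = 3*cos(8*x/5)/5:
  f'(x)  = -24*sin(8*x/5)/25
  f''(x) = -192*cos(8*x/5)/125
Substitute x = B_t and multiply the f'' term by 1/2:
  drift     = (1/2) * (-192*cos(8*x/5)/125) evaluated at B_t = -96*cos(8*B_t/5)/125
  diffusion = (-24*sin(8*x/5)/25) evaluated at B_t = -24*sin(8*B_t/5)/25
Therefore d(3*cos(8*B_t/5)/5) = (-96*cos(8*B_t/5)/125) dt + (-24*sin(8*B_t/5)/25) dB_t.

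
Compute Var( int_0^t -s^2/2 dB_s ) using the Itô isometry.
Var = t^5/20

The Itô integral of a deterministic integrand f(s) has mean 0 because each increment f(s) * (B_{s+ds} - B_s) has mean 0. By the Itô isometry:
  Var( int_0^t f(s) dB_s ) = E[ (int_0^t f(s) dB_s)^2 ] = int_0^t f(s)^2 ds.
Here f(s) = -s^2/2, so f(s)^2 = s^4/4. Integrate:
  int_0^t (s^4/4) ds = t^5/20.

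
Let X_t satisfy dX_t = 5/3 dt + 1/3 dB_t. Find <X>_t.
<X>_t = t/9

For an Itô process dX_t = a(t) dt + b(t) dB_t, the quadratic variation is <X>_t = int_0^t b(s)^2 ds (the drift term does not contribute). Here b(s) = 1/3, so
  b(s)^2 = 1/9.
Integrating from 0 to t:
  <X>_t = int_0^t (1/9) ds = t/9.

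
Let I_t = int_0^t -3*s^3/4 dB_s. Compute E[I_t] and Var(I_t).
E[I_t] = 0; Var(I_t) = 9*t^7/112

The Itô integral of a deterministic integrand f(s) has mean 0 because each increment f(s) * (B_{s+ds} - B_s) has mean 0. By the Itô isometry:
  Var( int_0^t f(s) dB_s ) = E[ (int_0^t f(s) dB_s)^2 ] = int_0^t f(s)^2 ds.
Here f(s) = -3*s^3/4, so f(s)^2 = 9*s^6/16. Integrate:
  int_0^t (9*s^6/16) ds = 9*t^7/112.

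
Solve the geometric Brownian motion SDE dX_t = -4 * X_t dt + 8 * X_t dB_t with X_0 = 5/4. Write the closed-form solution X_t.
X_t = 5/4 * exp((-36) * t + (8) * B_t)

For GBM dX = mu X dt + sigma X dB with X_0 = x_0, apply Itô to Y = log X: dY = (mu - sigma^2/2) dt + sigma dB, so Y_t = log(x_0) + (mu - sigma^2/2) t + sigma B_t and hence X_t = x_0 * exp((mu - sigma^2/2) t + sigma B_t).
With mu = -4, sigma = 8, x_0 = 5/4, this gives:
  X_t = 5/4 * exp((-36) * t + (8) * B_t).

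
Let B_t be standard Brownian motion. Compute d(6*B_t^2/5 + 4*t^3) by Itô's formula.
d(6*B_t^2/5 + 4*t^3) = (12*t^2 + 6/5) dt + (12*B_t/5) dB_t

Itô's formula for f(t, x): d f(t, B_t) = (f_t + (1/2) f_xx) dt + f_x dB_t. Compute partials of f(t, x) = 4*t^3 + 6*x^2/5:
  f_t(t,x)  = 12*t^2
  f_x(t,x)  = 12*x/5
  f_xx(t,x) = 12/5
Assemble drift = f_t + (1/2) f_xx = 12*t^2 + 6/5 and diffusion = f_x = 12*x/5. Substituting x = B_t:
  d(6*B_t^2/5 + 4*t^3) = (12*t^2 + 6/5) dt + (12*B_t/5) dB_t.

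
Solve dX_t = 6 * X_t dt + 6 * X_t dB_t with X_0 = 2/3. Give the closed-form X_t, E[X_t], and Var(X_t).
X_t = 2/3 * exp((-12) t + (6) B_t); E[X_t] = 2*exp(6*t)/3; Var(X_t) = 4*(exp(36*t) - 1)*exp(12*t)/9

For GBM dX = mu X dt + sigma X dB with X_0 = x_0, apply Itô to Y = log X: dY = (mu - sigma^2/2) dt + sigma dB, so Y_t = log(x_0) + (mu - sigma^2/2) t + sigma B_t and hence X_t = x_0 * exp((mu - sigma^2/2) t + sigma B_t).
With mu = 6, sigma = 6, x_0 = 2/3, this gives:
  X_t = 2/3 * exp((-12) * t + (6) * B_t).
Since sigma*B_t ~ Normal(0, sigma^2 t), E[exp(sigma*B_t)] = exp(sigma^2 t / 2); so E[X_t] = x_0 * exp((mu - sigma^2/2) t) * exp(sigma^2 t / 2) = x_0 * exp(mu t) = 2*exp(6*t)/3.
Var(X_t) = E[X_t^2] - (E[X_t])^2 = x_0^2 * exp(2 mu t) * (exp(sigma^2 t) - 1) = 4*(exp(36*t) - 1)*exp(12*t)/9.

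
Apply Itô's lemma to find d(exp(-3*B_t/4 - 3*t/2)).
d(exp(-3*B_t/4 - 3*t/2)) = (-39*exp(-3*B_t/4 - 3*t/2)/32) dt + (-3*exp(-3*B_t/4 - 3*t/2)/4) dB_t

Itô's formula for f(t, x): d f(t, B_t) = (f_t + (1/2) f_xx) dt + f_x dB_t. Compute partials of f(t, x) = exp(-3*t/2 - 3*x/4):
  f_t(t,x)  = -3*exp(-3*t/2 - 3*x/4)/2
  f_x(t,x)  = -3*exp(-3*t/2 - 3*x/4)/4
  f_xx(t,x) = 9*exp(-3*t/2 - 3*x/4)/16
Assemble drift = f_t + (1/2) f_xx = -39*exp(-3*t/2 - 3*x/4)/32 and diffusion = f_x = -3*exp(-3*t/2 - 3*x/4)/4. Substituting x = B_t:
  d(exp(-3*B_t/4 - 3*t/2)) = (-39*exp(-3*B_t/4 - 3*t/2)/32) dt + (-3*exp(-3*B_t/4 - 3*t/2)/4) dB_t.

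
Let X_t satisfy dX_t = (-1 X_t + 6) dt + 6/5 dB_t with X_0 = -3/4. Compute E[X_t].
E[X_t] = 6 - 27*exp(-t)/4

Taking expectations and using E[dB_t] = 0, the mean m(t) = E[X_t] satisfies the ODE m'(t) = a m(t) + b with m(0) = x_0. With a = -1, b = 6, x_0 = -3/4, the solution is
  m(t) = x_0 * exp(a t) + (b/a) * (exp(a t) - 1)
       = (-3/4) * exp((-1) t) + (6/(-1)) * (exp((-1) t) - 1)
       = 6 - 27*exp(-t)/4.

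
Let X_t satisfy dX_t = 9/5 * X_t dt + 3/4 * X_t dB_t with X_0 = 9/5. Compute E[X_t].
E[X_t] = 9*exp(9*t/5)/5

For GBM dX = mu X dt + sigma X dB with X_0 = x_0, apply Itô to Y = log X: dY = (mu - sigma^2/2) dt + sigma dB, so Y_t = log(x_0) + (mu - sigma^2/2) t + sigma B_t and hence X_t = x_0 * exp((mu - sigma^2/2) t + sigma B_t).
With mu = 9/5, sigma = 3/4, x_0 = 9/5, this gives:
  X_t = 9/5 * exp((243/160) * t + (3/4) * B_t).
Since sigma*B_t ~ Normal(0, sigma^2 t), E[exp(sigma*B_t)] = exp(sigma^2 t / 2); so E[X_t] = x_0 * exp((mu - sigma^2/2) t) * exp(sigma^2 t / 2) = x_0 * exp(mu t) = 9*exp(9*t/5)/5.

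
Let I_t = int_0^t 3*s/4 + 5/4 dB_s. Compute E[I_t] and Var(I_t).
E[I_t] = 0; Var(I_t) = t*(3*t^2 + 15*t + 25)/16

The Itô integral of a deterministic integrand f(s) has mean 0 because each increment f(s) * (B_{s+ds} - B_s) has mean 0. By the Itô isometry:
  Var( int_0^t f(s) dB_s ) = E[ (int_0^t f(s) dB_s)^2 ] = int_0^t f(s)^2 ds.
Here f(s) = 3*s/4 + 5/4, so f(s)^2 = (3*s + 5)^2/16. Integrate:
  int_0^t ((3*s + 5)^2/16) ds = t*(3*t^2 + 15*t + 25)/16.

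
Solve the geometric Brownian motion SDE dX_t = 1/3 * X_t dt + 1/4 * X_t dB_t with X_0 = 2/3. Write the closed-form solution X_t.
X_t = 2/3 * exp((29/96) * t + (1/4) * B_t)

For GBM dX = mu X dt + sigma X dB with X_0 = x_0, apply Itô to Y = log X: dY = (mu - sigma^2/2) dt + sigma dB, so Y_t = log(x_0) + (mu - sigma^2/2) t + sigma B_t and hence X_t = x_0 * exp((mu - sigma^2/2) t + sigma B_t).
With mu = 1/3, sigma = 1/4, x_0 = 2/3, this gives:
  X_t = 2/3 * exp((29/96) * t + (1/4) * B_t).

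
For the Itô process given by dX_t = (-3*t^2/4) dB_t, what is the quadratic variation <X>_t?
<X>_t = 9*t^5/80

For an Itô process dX_t = a(t) dt + b(t) dB_t, the quadratic variation is <X>_t = int_0^t b(s)^2 ds (the drift term does not contribute). Here b(s) = -3*s^2/4, so
  b(s)^2 = 9*s^4/16.
Integrating from 0 to t:
  <X>_t = int_0^t (9*s^4/16) ds = 9*t^5/80.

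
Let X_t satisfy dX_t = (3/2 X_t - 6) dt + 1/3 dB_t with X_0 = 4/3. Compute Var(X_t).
Var(X_t) = exp(3*t)/27 - 1/27

The variance V(t) = Var(X_t) satisfies V'(t) = 2 a V(t) + c^2 with V(0) = 0 (drift coefficient is linear in X, diffusion is constant). With a = 3/2, c = 1/3, the solution is
  V(t) = (c^2 / (2 a)) * (exp(2 a t) - 1)
       = ((1/3)^2 / (2*(3/2))) * (exp(3 t) - 1)
       = exp(3*t)/27 - 1/27.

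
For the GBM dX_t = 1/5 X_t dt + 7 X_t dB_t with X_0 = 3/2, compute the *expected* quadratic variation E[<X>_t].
E[<X>_t] = 2205*exp(247*t/5)/988 - 2205/988

<X>_t = int_0^t (7 * X_s)^2 ds. Taking expectation inside the integral: E[<X>_t] = 7^2 * int_0^t E[X_s^2] ds. For GBM, E[X_s^2] = x_0^2 * exp((2 mu + sigma^2) s). Integrating:
  E[<X>_t] = 7^2 * (3/2)^2 * (exp((2*(1/5) + 7^2) t) - 1) / (2*(1/5) + 7^2)
           = 7^2 * (3/2)^2 * (exp((247/5) t) - 1) / (247/5) = 2205*exp(247*t/5)/988 - 2205/988.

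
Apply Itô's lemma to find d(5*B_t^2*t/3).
d(5*B_t^2*t/3) = (5*B_t^2/3 + 5*t/3) dt + (10*B_t*t/3) dB_t

Itô's formula for f(t, x): d f(t, B_t) = (f_t + (1/2) f_xx) dt + f_x dB_t. Compute partials of f(t, x) = 5*t*x^2/3:
  f_t(t,x)  = 5*x^2/3
  f_x(t,x)  = 10*t*x/3
  f_xx(t,x) = 10*t/3
Assemble drift = f_t + (1/2) f_xx = 5*t/3 + 5*x^2/3 and diffusion = f_x = 10*t*x/3. Substituting x = B_t:
  d(5*B_t^2*t/3) = (5*B_t^2/3 + 5*t/3) dt + (10*B_t*t/3) dB_t.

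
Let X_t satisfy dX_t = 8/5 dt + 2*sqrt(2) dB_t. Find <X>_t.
<X>_t = 8*t

For an Itô process dX_t = a(t) dt + b(t) dB_t, the quadratic variation is <X>_t = int_0^t b(s)^2 ds (the drift term does not contribute). Here b(s) = 2*sqrt(2), so
  b(s)^2 = 8.
Integrating from 0 to t:
  <X>_t = int_0^t (8) ds = 8*t.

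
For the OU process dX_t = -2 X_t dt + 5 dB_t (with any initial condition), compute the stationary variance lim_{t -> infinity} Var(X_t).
lim Var(X_t) = 25/4

The OU SDE dX = -theta X dt + sigma dB admits the integrating factor exp(theta t): d(exp(theta t) X_t) = sigma exp(theta t) dB_t. Integrating from 0 to t gives X_t = x_0 * exp(-theta t) + sigma * int_0^t exp(-theta (t-s)) dB_s for any initial x_0. The Itô integral has variance (by the Itô isometry) sigma^2 * int_0^t exp(-2 theta (t - s)) ds = sigma^2 * (1 - exp(-2 theta t)) / (2 theta), independent of x_0.
With theta = 2, sigma = 5:
  Var(X_t) = (5)^2 * (1 - exp(-2*2 t)) / (2 * 2) = 25/4 - 25*exp(-4*t)/4.
As t -> infinity, exp(-2*2 t) -> 0, so the stationary variance is sigma^2 / (2 theta) = 25/4.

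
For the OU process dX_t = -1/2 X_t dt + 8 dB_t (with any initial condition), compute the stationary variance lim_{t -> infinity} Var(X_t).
lim Var(X_t) = 64

The OU SDE dX = -theta X dt + sigma dB admits the integrating factor exp(theta t): d(exp(theta t) X_t) = sigma exp(theta t) dB_t. Integrating from 0 to t gives X_t = x_0 * exp(-theta t) + sigma * int_0^t exp(-theta (t-s)) dB_s for any initial x_0. The Itô integral has variance (by the Itô isometry) sigma^2 * int_0^t exp(-2 theta (t - s)) ds = sigma^2 * (1 - exp(-2 theta t)) / (2 theta), independent of x_0.
With theta = 1/2, sigma = 8:
  Var(X_t) = (8)^2 * (1 - exp(-2*1/2 t)) / (2 * 1/2) = 64 - 64*exp(-t).
As t -> infinity, exp(-2*1/2 t) -> 0, so the stationary variance is sigma^2 / (2 theta) = 64.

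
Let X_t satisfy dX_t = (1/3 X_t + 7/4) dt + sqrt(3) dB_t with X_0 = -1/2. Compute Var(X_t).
Var(X_t) = 9*exp(2*t/3)/2 - 9/2

The variance V(t) = Var(X_t) satisfies V'(t) = 2 a V(t) + c^2 with V(0) = 0 (drift coefficient is linear in X, diffusion is constant). With a = 1/3, c = sqrt(3), the solution is
  V(t) = (c^2 / (2 a)) * (exp(2 a t) - 1)
       = (sqrt(3)^2 / (2*(1/3))) * (exp((2/3) t) - 1)
       = 9*exp(2*t/3)/2 - 9/2.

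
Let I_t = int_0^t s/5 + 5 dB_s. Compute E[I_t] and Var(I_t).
E[I_t] = 0; Var(I_t) = t*(t^2 + 75*t + 1875)/75

The Itô integral of a deterministic integrand f(s) has mean 0 because each increment f(s) * (B_{s+ds} - B_s) has mean 0. By the Itô isometry:
  Var( int_0^t f(s) dB_s ) = E[ (int_0^t f(s) dB_s)^2 ] = int_0^t f(s)^2 ds.
Here f(s) = s/5 + 5, so f(s)^2 = (s + 25)^2/25. Integrate:
  int_0^t ((s + 25)^2/25) ds = t*(t^2 + 75*t + 1875)/75.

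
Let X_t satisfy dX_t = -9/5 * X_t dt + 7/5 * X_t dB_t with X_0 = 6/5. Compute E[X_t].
E[X_t] = 6*exp(-9*t/5)/5

For GBM dX = mu X dt + sigma X dB with X_0 = x_0, apply Itô to Y = log X: dY = (mu - sigma^2/2) dt + sigma dB, so Y_t = log(x_0) + (mu - sigma^2/2) t + sigma B_t and hence X_t = x_0 * exp((mu - sigma^2/2) t + sigma B_t).
With mu = -9/5, sigma = 7/5, x_0 = 6/5, this gives:
  X_t = 6/5 * exp((-139/50) * t + (7/5) * B_t).
Since sigma*B_t ~ Normal(0, sigma^2 t), E[exp(sigma*B_t)] = exp(sigma^2 t / 2); so E[X_t] = x_0 * exp((mu - sigma^2/2) t) * exp(sigma^2 t / 2) = x_0 * exp(mu t) = 6*exp(-9*t/5)/5.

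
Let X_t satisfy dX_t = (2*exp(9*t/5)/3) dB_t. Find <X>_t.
<X>_t = 10*exp(18*t/5)/81 - 10/81

For an Itô process dX_t = a(t) dt + b(t) dB_t, the quadratic variation is <X>_t = int_0^t b(s)^2 ds (the drift term does not contribute). Here b(s) = 2*exp(9*s/5)/3, so
  b(s)^2 = 4*exp(18*s/5)/9.
Integrating from 0 to t:
  <X>_t = int_0^t (4*exp(18*s/5)/9) ds = 10*exp(18*t/5)/81 - 10/81.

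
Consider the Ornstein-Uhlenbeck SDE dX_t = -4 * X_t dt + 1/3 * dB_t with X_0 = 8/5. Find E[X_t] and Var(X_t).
E[X_t] = 8*exp(-4*t)/5; Var(X_t) = 1/72 - exp(-8*t)/72

The OU SDE dX = -theta X dt + sigma dB admits the integrating factor exp(theta t): d(exp(theta t) X_t) = sigma exp(theta t) dB_t. Integrating from 0 to t:
  X_t = x_0 * exp(-theta t) + sigma * int_0^t exp(-theta (t-s)) dB_s.
The Itô integral has mean 0 and (by the Itô isometry) variance sigma^2 * int_0^t exp(-2 theta (t - s)) ds = sigma^2 * (1 - exp(-2 theta t)) / (2 theta).
With theta = 4, sigma = 1/3, x_0 = 8/5:
  E[X_t] = 8/5 * exp(-4 t) = 8*exp(-4*t)/5
  Var(X_t) = (1/3)^2 * (1 - exp(-2*4 t)) / (2 * 4) = 1/72 - exp(-8*t)/72.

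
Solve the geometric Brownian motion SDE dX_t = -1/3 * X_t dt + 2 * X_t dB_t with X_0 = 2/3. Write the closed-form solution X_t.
X_t = 2/3 * exp((-7/3) * t + (2) * B_t)

For GBM dX = mu X dt + sigma X dB with X_0 = x_0, apply Itô to Y = log X: dY = (mu - sigma^2/2) dt + sigma dB, so Y_t = log(x_0) + (mu - sigma^2/2) t + sigma B_t and hence X_t = x_0 * exp((mu - sigma^2/2) t + sigma B_t).
With mu = -1/3, sigma = 2, x_0 = 2/3, this gives:
  X_t = 2/3 * exp((-7/3) * t + (2) * B_t).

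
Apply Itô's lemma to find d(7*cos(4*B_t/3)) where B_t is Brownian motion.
d(7*cos(4*B_t/3)) = (-56*cos(4*B_t/3)/9) dt + (-28*sin(4*B_t/3)/3) dB_t

Itô's formula for f(B_t) gives d f(B_t) = f'(B_t) dB_t + (1/2) f''(B_t) dt. Compute derivatives of f(x) = 7*cos(4*x/3):
  f'(x)  = -28*sin(4*x/3)/3
  f''(x) = -112*cos(4*x/3)/9
Substitute x = B_t and multiply the f'' term by 1/2:
  drift     = (1/2) * (-112*cos(4*x/3)/9) evaluated at B_t = -56*cos(4*B_t/3)/9
  diffusion = (-28*sin(4*x/3)/3) evaluated at B_t = -28*sin(4*B_t/3)/3
Therefore d(7*cos(4*B_t/3)) = (-56*cos(4*B_t/3)/9) dt + (-28*sin(4*B_t/3)/3) dB_t.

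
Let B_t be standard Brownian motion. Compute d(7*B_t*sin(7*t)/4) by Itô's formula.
d(7*B_t*sin(7*t)/4) = (49*B_t*cos(7*t)/4) dt + (7*sin(7*t)/4) dB_t

Itô's formula for f(t, x): d f(t, B_t) = (f_t + (1/2) f_xx) dt + f_x dB_t. Compute partials of f(t, x) = 7*x*sin(7*t)/4:
  f_t(t,x)  = 49*x*cos(7*t)/4
  f_x(t,x)  = 7*sin(7*t)/4
  f_xx(t,x) = 0
Assemble drift = f_t + (1/2) f_xx = 49*x*cos(7*t)/4 and diffusion = f_x = 7*sin(7*t)/4. Substituting x = B_t:
  d(7*B_t*sin(7*t)/4) = (49*B_t*cos(7*t)/4) dt + (7*sin(7*t)/4) dB_t.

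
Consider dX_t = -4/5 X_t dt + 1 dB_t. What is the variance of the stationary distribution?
lim Var(X_t) = 5/8

The OU SDE dX = -theta X dt + sigma dB admits the integrating factor exp(theta t): d(exp(theta t) X_t) = sigma exp(theta t) dB_t. Integrating from 0 to t gives X_t = x_0 * exp(-theta t) + sigma * int_0^t exp(-theta (t-s)) dB_s for any initial x_0. The Itô integral has variance (by the Itô isometry) sigma^2 * int_0^t exp(-2 theta (t - s)) ds = sigma^2 * (1 - exp(-2 theta t)) / (2 theta), independent of x_0.
With theta = 4/5, sigma = 1:
  Var(X_t) = (1)^2 * (1 - exp(-2*4/5 t)) / (2 * 4/5) = 5/8 - 5*exp(-8*t/5)/8.
As t -> infinity, exp(-2*4/5 t) -> 0, so the stationary variance is sigma^2 / (2 theta) = 5/8.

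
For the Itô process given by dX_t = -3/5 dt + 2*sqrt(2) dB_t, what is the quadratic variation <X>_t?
<X>_t = 8*t

For an Itô process dX_t = a(t) dt + b(t) dB_t, the quadratic variation is <X>_t = int_0^t b(s)^2 ds (the drift term does not contribute). Here b(s) = 2*sqrt(2), so
  b(s)^2 = 8.
Integrating from 0 to t:
  <X>_t = int_0^t (8) ds = 8*t.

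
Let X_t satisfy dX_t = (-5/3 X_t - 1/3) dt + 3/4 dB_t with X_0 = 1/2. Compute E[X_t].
E[X_t] = -1/5 + 7*exp(-5*t/3)/10

Taking expectations and using E[dB_t] = 0, the mean m(t) = E[X_t] satisfies the ODE m'(t) = a m(t) + b with m(0) = x_0. With a = -5/3, b = -1/3, x_0 = 1/2, the solution is
  m(t) = x_0 * exp(a t) + (b/a) * (exp(a t) - 1)
       = (1/2) * exp((-5/3) t) + ((-1/3)/(-5/3)) * (exp((-5/3) t) - 1)
       = -1/5 + 7*exp(-5*t/3)/10.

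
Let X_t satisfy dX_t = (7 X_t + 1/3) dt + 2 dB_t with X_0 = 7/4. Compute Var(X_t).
Var(X_t) = 2*exp(14*t)/7 - 2/7

The variance V(t) = Var(X_t) satisfies V'(t) = 2 a V(t) + c^2 with V(0) = 0 (drift coefficient is linear in X, diffusion is constant). With a = 7, c = 2, the solution is
  V(t) = (c^2 / (2 a)) * (exp(2 a t) - 1)
       = (2^2 / (2*7)) * (exp(14 t) - 1)
       = 2*exp(14*t)/7 - 2/7.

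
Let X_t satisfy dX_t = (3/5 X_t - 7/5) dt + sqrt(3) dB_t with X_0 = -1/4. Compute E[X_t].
E[X_t] = 7/3 - 31*exp(3*t/5)/12

Taking expectations and using E[dB_t] = 0, the mean m(t) = E[X_t] satisfies the ODE m'(t) = a m(t) + b with m(0) = x_0. With a = 3/5, b = -7/5, x_0 = -1/4, the solution is
  m(t) = x_0 * exp(a t) + (b/a) * (exp(a t) - 1)
       = (-1/4) * exp((3/5) t) + ((-7/5)/(3/5)) * (exp((3/5) t) - 1)
       = 7/3 - 31*exp(3*t/5)/12.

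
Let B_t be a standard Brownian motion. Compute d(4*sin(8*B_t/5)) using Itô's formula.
d(4*sin(8*B_t/5)) = (-128*sin(8*B_t/5)/25) dt + (32*cos(8*B_t/5)/5) dB_t

Itô's formula for f(B_t) gives d f(B_t) = f'(B_t) dB_t + (1/2) f''(B_t) dt. Compute derivatives of f(x) = 4*sin(8*x/5):
  f'(x)  = 32*cos(8*x/5)/5
  f''(x) = -256*sin(8*x/5)/25
Substitute x = B_t and multiply the f'' term by 1/2:
  drift     = (1/2) * (-256*sin(8*x/5)/25) evaluated at B_t = -128*sin(8*B_t/5)/25
  diffusion = (32*cos(8*x/5)/5) evaluated at B_t = 32*cos(8*B_t/5)/5
Therefore d(4*sin(8*B_t/5)) = (-128*sin(8*B_t/5)/25) dt + (32*cos(8*B_t/5)/5) dB_t.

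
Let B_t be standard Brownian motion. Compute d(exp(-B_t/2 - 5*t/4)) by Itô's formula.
d(exp(-B_t/2 - 5*t/4)) = (-9*exp(-B_t/2 - 5*t/4)/8) dt + (-exp(-B_t/2 - 5*t/4)/2) dB_t

Itô's formula for f(t, x): d f(t, B_t) = (f_t + (1/2) f_xx) dt + f_x dB_t. Compute partials of f(t, x) = exp(-5*t/4 - x/2):
  f_t(t,x)  = -5*exp(-5*t/4 - x/2)/4
  f_x(t,x)  = -exp(-5*t/4 - x/2)/2
  f_xx(t,x) = exp(-5*t/4 - x/2)/4
Assemble drift = f_t + (1/2) f_xx = -9*exp(-5*t/4 - x/2)/8 and diffusion = f_x = -exp(-5*t/4 - x/2)/2. Substituting x = B_t:
  d(exp(-B_t/2 - 5*t/4)) = (-9*exp(-B_t/2 - 5*t/4)/8) dt + (-exp(-B_t/2 - 5*t/4)/2) dB_t.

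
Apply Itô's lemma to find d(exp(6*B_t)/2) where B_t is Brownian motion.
d(exp(6*B_t)/2) = (9*exp(6*B_t)) dt + (3*exp(6*B_t)) dB_t

Itô's formula for f(B_t) gives d f(B_t) = f'(B_t) dB_t + (1/2) f''(B_t) dt. Compute derivatives of f(x) = exp(6*x)/2:
  f'(x)  = 3*exp(6*x)
  f''(x) = 18*exp(6*x)
Substitute x = B_t and multiply the f'' term by 1/2:
  drift     = (1/2) * (18*exp(6*x)) evaluated at B_t = 9*exp(6*B_t)
  diffusion = (3*exp(6*x)) evaluated at B_t = 3*exp(6*B_t)
Therefore d(exp(6*B_t)/2) = (9*exp(6*B_t)) dt + (3*exp(6*B_t)) dB_t.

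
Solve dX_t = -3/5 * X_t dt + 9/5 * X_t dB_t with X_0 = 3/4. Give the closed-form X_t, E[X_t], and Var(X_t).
X_t = 3/4 * exp((-111/50) t + (9/5) B_t); E[X_t] = 3*exp(-3*t/5)/4; Var(X_t) = (9*exp(81*t/25) - 9)*exp(-6*t/5)/16

For GBM dX = mu X dt + sigma X dB with X_0 = x_0, apply Itô to Y = log X: dY = (mu - sigma^2/2) dt + sigma dB, so Y_t = log(x_0) + (mu - sigma^2/2) t + sigma B_t and hence X_t = x_0 * exp((mu - sigma^2/2) t + sigma B_t).
With mu = -3/5, sigma = 9/5, x_0 = 3/4, this gives:
  X_t = 3/4 * exp((-111/50) * t + (9/5) * B_t).
Since sigma*B_t ~ Normal(0, sigma^2 t), E[exp(sigma*B_t)] = exp(sigma^2 t / 2); so E[X_t] = x_0 * exp((mu - sigma^2/2) t) * exp(sigma^2 t / 2) = x_0 * exp(mu t) = 3*exp(-3*t/5)/4.
Var(X_t) = E[X_t^2] - (E[X_t])^2 = x_0^2 * exp(2 mu t) * (exp(sigma^2 t) - 1) = (9*exp(81*t/25) - 9)*exp(-6*t/5)/16.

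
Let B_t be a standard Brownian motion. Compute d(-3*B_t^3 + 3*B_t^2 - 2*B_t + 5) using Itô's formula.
d(-3*B_t^3 + 3*B_t^2 - 2*B_t + 5) = (3 - 9*B_t) dt + (-9*B_t^2 + 6*B_t - 2) dB_t

Itô's formula for f(B_t) gives d f(B_t) = f'(B_t) dB_t + (1/2) f''(B_t) dt. Compute derivatives of f(x) = -3*x^3 + 3*x^2 - 2*x + 5:
  f'(x)  = -9*x^2 + 6*x - 2
  f''(x) = 6 - 18*x
Substitute x = B_t and multiply the f'' term by 1/2:
  drift     = (1/2) * (6 - 18*x) evaluated at B_t = 3 - 9*B_t
  diffusion = (-9*x^2 + 6*x - 2) evaluated at B_t = -9*B_t^2 + 6*B_t - 2
Therefore d(-3*B_t^3 + 3*B_t^2 - 2*B_t + 5) = (3 - 9*B_t) dt + (-9*B_t^2 + 6*B_t - 2) dB_t.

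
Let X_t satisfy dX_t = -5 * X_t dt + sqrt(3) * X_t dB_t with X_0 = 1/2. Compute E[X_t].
E[X_t] = exp(-5*t)/2

For GBM dX = mu X dt + sigma X dB with X_0 = x_0, apply Itô to Y = log X: dY = (mu - sigma^2/2) dt + sigma dB, so Y_t = log(x_0) + (mu - sigma^2/2) t + sigma B_t and hence X_t = x_0 * exp((mu - sigma^2/2) t + sigma B_t).
With mu = -5, sigma = sqrt(3), x_0 = 1/2, this gives:
  X_t = 1/2 * exp((-13/2) * t + (sqrt(3)) * B_t).
Since sigma*B_t ~ Normal(0, sigma^2 t), E[exp(sigma*B_t)] = exp(sigma^2 t / 2); so E[X_t] = x_0 * exp((mu - sigma^2/2) t) * exp(sigma^2 t / 2) = x_0 * exp(mu t) = exp(-5*t)/2.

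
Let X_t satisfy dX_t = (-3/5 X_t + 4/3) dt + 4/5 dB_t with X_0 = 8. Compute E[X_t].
E[X_t] = 20/9 + 52*exp(-3*t/5)/9

Taking expectations and using E[dB_t] = 0, the mean m(t) = E[X_t] satisfies the ODE m'(t) = a m(t) + b with m(0) = x_0. With a = -3/5, b = 4/3, x_0 = 8, the solution is
  m(t) = x_0 * exp(a t) + (b/a) * (exp(a t) - 1)
       = 8 * exp((-3/5) t) + ((4/3)/(-3/5)) * (exp((-3/5) t) - 1)
       = 20/9 + 52*exp(-3*t/5)/9.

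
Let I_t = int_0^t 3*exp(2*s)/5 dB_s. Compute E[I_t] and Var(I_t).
E[I_t] = 0; Var(I_t) = 9*exp(4*t)/100 - 9/100

The Itô integral of a deterministic integrand f(s) has mean 0 because each increment f(s) * (B_{s+ds} - B_s) has mean 0. By the Itô isometry:
  Var( int_0^t f(s) dB_s ) = E[ (int_0^t f(s) dB_s)^2 ] = int_0^t f(s)^2 ds.
Here f(s) = 3*exp(2*s)/5, so f(s)^2 = 9*exp(4*s)/25. Integrate:
  int_0^t (9*exp(4*s)/25) ds = 9*exp(4*t)/100 - 9/100.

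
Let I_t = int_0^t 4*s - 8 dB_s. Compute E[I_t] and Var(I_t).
E[I_t] = 0; Var(I_t) = 16*t*(t^2 - 6*t + 12)/3

The Itô integral of a deterministic integrand f(s) has mean 0 because each increment f(s) * (B_{s+ds} - B_s) has mean 0. By the Itô isometry:
  Var( int_0^t f(s) dB_s ) = E[ (int_0^t f(s) dB_s)^2 ] = int_0^t f(s)^2 ds.
Here f(s) = 4*s - 8, so f(s)^2 = 16*(s - 2)^2. Integrate:
  int_0^t (16*(s - 2)^2) ds = 16*t*(t^2 - 6*t + 12)/3.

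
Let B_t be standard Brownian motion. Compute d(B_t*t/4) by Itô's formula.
d(B_t*t/4) = (B_t/4) dt + (t/4) dB_t

Itô's formula for f(t, x): d f(t, B_t) = (f_t + (1/2) f_xx) dt + f_x dB_t. Compute partials of f(t, x) = t*x/4:
  f_t(t,x)  = x/4
  f_x(t,x)  = t/4
  f_xx(t,x) = 0
Assemble drift = f_t + (1/2) f_xx = x/4 and diffusion = f_x = t/4. Substituting x = B_t:
  d(B_t*t/4) = (B_t/4) dt + (t/4) dB_t.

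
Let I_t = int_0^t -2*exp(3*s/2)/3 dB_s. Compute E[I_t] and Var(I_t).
E[I_t] = 0; Var(I_t) = 4*exp(3*t)/27 - 4/27

The Itô integral of a deterministic integrand f(s) has mean 0 because each increment f(s) * (B_{s+ds} - B_s) has mean 0. By the Itô isometry:
  Var( int_0^t f(s) dB_s ) = E[ (int_0^t f(s) dB_s)^2 ] = int_0^t f(s)^2 ds.
Here f(s) = -2*exp(3*s/2)/3, so f(s)^2 = 4*exp(3*s)/9. Integrate:
  int_0^t (4*exp(3*s)/9) ds = 4*exp(3*t)/27 - 4/27.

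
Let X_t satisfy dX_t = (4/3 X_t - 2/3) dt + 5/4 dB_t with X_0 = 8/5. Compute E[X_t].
E[X_t] = 11*exp(4*t/3)/10 + 1/2

Taking expectations and using E[dB_t] = 0, the mean m(t) = E[X_t] satisfies the ODE m'(t) = a m(t) + b with m(0) = x_0. With a = 4/3, b = -2/3, x_0 = 8/5, the solution is
  m(t) = x_0 * exp(a t) + (b/a) * (exp(a t) - 1)
       = (8/5) * exp((4/3) t) + ((-2/3)/(4/3)) * (exp((4/3) t) - 1)
       = 11*exp(4*t/3)/10 + 1/2.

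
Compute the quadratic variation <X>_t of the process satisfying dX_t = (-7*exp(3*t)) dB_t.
<X>_t = 49*exp(6*t)/6 - 49/6

For an Itô process dX_t = a(t) dt + b(t) dB_t, the quadratic variation is <X>_t = int_0^t b(s)^2 ds (the drift term does not contribute). Here b(s) = -7*exp(3*s), so
  b(s)^2 = 49*exp(6*s).
Integrating from 0 to t:
  <X>_t = int_0^t (49*exp(6*s)) ds = 49*exp(6*t)/6 - 49/6.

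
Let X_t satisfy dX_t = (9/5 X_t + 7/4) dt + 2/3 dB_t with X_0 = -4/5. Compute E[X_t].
E[X_t] = 31*exp(9*t/5)/180 - 35/36

Taking expectations and using E[dB_t] = 0, the mean m(t) = E[X_t] satisfies the ODE m'(t) = a m(t) + b with m(0) = x_0. With a = 9/5, b = 7/4, x_0 = -4/5, the solution is
  m(t) = x_0 * exp(a t) + (b/a) * (exp(a t) - 1)
       = (-4/5) * exp((9/5) t) + ((7/4)/(9/5)) * (exp((9/5) t) - 1)
       = 31*exp(9*t/5)/180 - 35/36.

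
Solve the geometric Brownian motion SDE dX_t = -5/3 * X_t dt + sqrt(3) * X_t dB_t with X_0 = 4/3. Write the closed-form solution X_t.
X_t = 4/3 * exp((-19/6) * t + (sqrt(3)) * B_t)

For GBM dX = mu X dt + sigma X dB with X_0 = x_0, apply Itô to Y = log X: dY = (mu - sigma^2/2) dt + sigma dB, so Y_t = log(x_0) + (mu - sigma^2/2) t + sigma B_t and hence X_t = x_0 * exp((mu - sigma^2/2) t + sigma B_t).
With mu = -5/3, sigma = sqrt(3), x_0 = 4/3, this gives:
  X_t = 4/3 * exp((-19/6) * t + (sqrt(3)) * B_t).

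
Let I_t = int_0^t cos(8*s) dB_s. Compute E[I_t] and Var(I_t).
E[I_t] = 0; Var(I_t) = t/2 + sin(8*t)*cos(8*t)/16

The Itô integral of a deterministic integrand f(s) has mean 0 because each increment f(s) * (B_{s+ds} - B_s) has mean 0. By the Itô isometry:
  Var( int_0^t f(s) dB_s ) = E[ (int_0^t f(s) dB_s)^2 ] = int_0^t f(s)^2 ds.
Here f(s) = cos(8*s), so f(s)^2 = cos(8*s)^2. Integrate:
  int_0^t (cos(8*s)^2) ds = t/2 + sin(8*t)*cos(8*t)/16.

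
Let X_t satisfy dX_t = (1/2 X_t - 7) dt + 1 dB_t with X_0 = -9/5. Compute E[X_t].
E[X_t] = 14 - 79*exp(t/2)/5

Taking expectations and using E[dB_t] = 0, the mean m(t) = E[X_t] satisfies the ODE m'(t) = a m(t) + b with m(0) = x_0. With a = 1/2, b = -7, x_0 = -9/5, the solution is
  m(t) = x_0 * exp(a t) + (b/a) * (exp(a t) - 1)
       = (-9/5) * exp((1/2) t) + ((-7)/(1/2)) * (exp((1/2) t) - 1)
       = 14 - 79*exp(t/2)/5.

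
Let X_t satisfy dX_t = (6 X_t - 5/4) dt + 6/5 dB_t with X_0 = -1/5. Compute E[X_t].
E[X_t] = 5/24 - 49*exp(6*t)/120

Taking expectations and using E[dB_t] = 0, the mean m(t) = E[X_t] satisfies the ODE m'(t) = a m(t) + b with m(0) = x_0. With a = 6, b = -5/4, x_0 = -1/5, the solution is
  m(t) = x_0 * exp(a t) + (b/a) * (exp(a t) - 1)
       = (-1/5) * exp(6 t) + ((-5/4)/6) * (exp(6 t) - 1)
       = 5/24 - 49*exp(6*t)/120.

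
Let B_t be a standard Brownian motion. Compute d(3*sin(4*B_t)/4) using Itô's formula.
d(3*sin(4*B_t)/4) = (-6*sin(4*B_t)) dt + (3*cos(4*B_t)) dB_t

Itô's formula for f(B_t) gives d f(B_t) = f'(B_t) dB_t + (1/2) f''(B_t) dt. Compute derivatives of f(x) = 3*sin(4*x)/4:
  f'(x)  = 3*cos(4*x)
  f''(x) = -12*sin(4*x)
Substitute x = B_t and multiply the f'' term by 1/2:
  drift     = (1/2) * (-12*sin(4*x)) evaluated at B_t = -6*sin(4*B_t)
  diffusion = (3*cos(4*x)) evaluated at B_t = 3*cos(4*B_t)
Therefore d(3*sin(4*B_t)/4) = (-6*sin(4*B_t)) dt + (3*cos(4*B_t)) dB_t.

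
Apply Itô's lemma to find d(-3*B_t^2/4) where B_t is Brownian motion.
d(-3*B_t^2/4) = (-3/4) dt + (-3*B_t/2) dB_t

Itô's formula for f(B_t) gives d f(B_t) = f'(B_t) dB_t + (1/2) f''(B_t) dt. Compute derivatives of f(x) = -3*x^2/4:
  f'(x)  = -3*x/2
  f''(x) = -3/2
Substitute x = B_t and multiply the f'' term by 1/2:
  drift     = (1/2) * (-3/2) evaluated at B_t = -3/4
  diffusion = (-3*x/2) evaluated at B_t = -3*B_t/2
Therefore d(-3*B_t^2/4) = (-3/4) dt + (-3*B_t/2) dB_t.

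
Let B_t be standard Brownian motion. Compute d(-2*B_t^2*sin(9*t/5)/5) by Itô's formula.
d(-2*B_t^2*sin(9*t/5)/5) = (-18*B_t^2*cos(9*t/5)/25 - 2*sin(9*t/5)/5) dt + (-4*B_t*sin(9*t/5)/5) dB_t

Itô's formula for f(t, x): d f(t, B_t) = (f_t + (1/2) f_xx) dt + f_x dB_t. Compute partials of f(t, x) = -2*x^2*sin(9*t/5)/5:
  f_t(t,x)  = -18*x^2*cos(9*t/5)/25
  f_x(t,x)  = -4*x*sin(9*t/5)/5
  f_xx(t,x) = -4*sin(9*t/5)/5
Assemble drift = f_t + (1/2) f_xx = -18*x^2*cos(9*t/5)/25 - 2*sin(9*t/5)/5 and diffusion = f_x = -4*x*sin(9*t/5)/5. Substituting x = B_t:
  d(-2*B_t^2*sin(9*t/5)/5) = (-18*B_t^2*cos(9*t/5)/25 - 2*sin(9*t/5)/5) dt + (-4*B_t*sin(9*t/5)/5) dB_t.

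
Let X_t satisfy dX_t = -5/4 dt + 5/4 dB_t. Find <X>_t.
<X>_t = 25*t/16

For an Itô process dX_t = a(t) dt + b(t) dB_t, the quadratic variation is <X>_t = int_0^t b(s)^2 ds (the drift term does not contribute). Here b(s) = 5/4, so
  b(s)^2 = 25/16.
Integrating from 0 to t:
  <X>_t = int_0^t (25/16) ds = 25*t/16.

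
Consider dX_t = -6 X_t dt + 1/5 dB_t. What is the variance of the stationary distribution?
lim Var(X_t) = 1/300

The OU SDE dX = -theta X dt + sigma dB admits the integrating factor exp(theta t): d(exp(theta t) X_t) = sigma exp(theta t) dB_t. Integrating from 0 to t gives X_t = x_0 * exp(-theta t) + sigma * int_0^t exp(-theta (t-s)) dB_s for any initial x_0. The Itô integral has variance (by the Itô isometry) sigma^2 * int_0^t exp(-2 theta (t - s)) ds = sigma^2 * (1 - exp(-2 theta t)) / (2 theta), independent of x_0.
With theta = 6, sigma = 1/5:
  Var(X_t) = (1/5)^2 * (1 - exp(-2*6 t)) / (2 * 6) = 1/300 - exp(-12*t)/300.
As t -> infinity, exp(-2*6 t) -> 0, so the stationary variance is sigma^2 / (2 theta) = 1/300.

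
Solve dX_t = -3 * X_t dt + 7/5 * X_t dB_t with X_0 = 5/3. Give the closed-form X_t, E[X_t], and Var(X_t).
X_t = 5/3 * exp((-199/50) t + (7/5) B_t); E[X_t] = 5*exp(-3*t)/3; Var(X_t) = (25*exp(49*t/25) - 25)*exp(-6*t)/9

For GBM dX = mu X dt + sigma X dB with X_0 = x_0, apply Itô to Y = log X: dY = (mu - sigma^2/2) dt + sigma dB, so Y_t = log(x_0) + (mu - sigma^2/2) t + sigma B_t and hence X_t = x_0 * exp((mu - sigma^2/2) t + sigma B_t).
With mu = -3, sigma = 7/5, x_0 = 5/3, this gives:
  X_t = 5/3 * exp((-199/50) * t + (7/5) * B_t).
Since sigma*B_t ~ Normal(0, sigma^2 t), E[exp(sigma*B_t)] = exp(sigma^2 t / 2); so E[X_t] = x_0 * exp((mu - sigma^2/2) t) * exp(sigma^2 t / 2) = x_0 * exp(mu t) = 5*exp(-3*t)/3.
Var(X_t) = E[X_t^2] - (E[X_t])^2 = x_0^2 * exp(2 mu t) * (exp(sigma^2 t) - 1) = (25*exp(49*t/25) - 25)*exp(-6*t)/9.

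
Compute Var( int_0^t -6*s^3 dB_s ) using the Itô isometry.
Var = 36*t^7/7

The Itô integral of a deterministic integrand f(s) has mean 0 because each increment f(s) * (B_{s+ds} - B_s) has mean 0. By the Itô isometry:
  Var( int_0^t f(s) dB_s ) = E[ (int_0^t f(s) dB_s)^2 ] = int_0^t f(s)^2 ds.
Here f(s) = -6*s^3, so f(s)^2 = 36*s^6. Integrate:
  int_0^t (36*s^6) ds = 36*t^7/7.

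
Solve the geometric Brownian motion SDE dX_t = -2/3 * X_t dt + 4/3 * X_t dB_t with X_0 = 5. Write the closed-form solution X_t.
X_t = 5 * exp((-14/9) * t + (4/3) * B_t)

For GBM dX = mu X dt + sigma X dB with X_0 = x_0, apply Itô to Y = log X: dY = (mu - sigma^2/2) dt + sigma dB, so Y_t = log(x_0) + (mu - sigma^2/2) t + sigma B_t and hence X_t = x_0 * exp((mu - sigma^2/2) t + sigma B_t).
With mu = -2/3, sigma = 4/3, x_0 = 5, this gives:
  X_t = 5 * exp((-14/9) * t + (4/3) * B_t).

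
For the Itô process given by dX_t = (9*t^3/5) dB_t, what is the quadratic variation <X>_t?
<X>_t = 81*t^7/175

For an Itô process dX_t = a(t) dt + b(t) dB_t, the quadratic variation is <X>_t = int_0^t b(s)^2 ds (the drift term does not contribute). Here b(s) = 9*s^3/5, so
  b(s)^2 = 81*s^6/25.
Integrating from 0 to t:
  <X>_t = int_0^t (81*s^6/25) ds = 81*t^7/175.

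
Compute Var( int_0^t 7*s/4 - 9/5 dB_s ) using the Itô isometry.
Var = t*(1225*t^2 - 3780*t + 3888)/1200

The Itô integral of a deterministic integrand f(s) has mean 0 because each increment f(s) * (B_{s+ds} - B_s) has mean 0. By the Itô isometry:
  Var( int_0^t f(s) dB_s ) = E[ (int_0^t f(s) dB_s)^2 ] = int_0^t f(s)^2 ds.
Here f(s) = 7*s/4 - 9/5, so f(s)^2 = (35*s - 36)^2/400. Integrate:
  int_0^t ((35*s - 36)^2/400) ds = t*(1225*t^2 - 3780*t + 3888)/1200.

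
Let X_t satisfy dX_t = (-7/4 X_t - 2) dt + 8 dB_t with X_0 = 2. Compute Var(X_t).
Var(X_t) = 128/7 - 128*exp(-7*t/2)/7

The variance V(t) = Var(X_t) satisfies V'(t) = 2 a V(t) + c^2 with V(0) = 0 (drift coefficient is linear in X, diffusion is constant). With a = -7/4, c = 8, the solution is
  V(t) = (c^2 / (2 a)) * (exp(2 a t) - 1)
       = (8^2 / (2*(-7/4))) * (exp((-7/2) t) - 1)
       = 128/7 - 128*exp(-7*t/2)/7.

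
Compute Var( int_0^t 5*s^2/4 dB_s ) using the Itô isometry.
Var = 5*t^5/16

The Itô integral of a deterministic integrand f(s) has mean 0 because each increment f(s) * (B_{s+ds} - B_s) has mean 0. By the Itô isometry:
  Var( int_0^t f(s) dB_s ) = E[ (int_0^t f(s) dB_s)^2 ] = int_0^t f(s)^2 ds.
Here f(s) = 5*s^2/4, so f(s)^2 = 25*s^4/16. Integrate:
  int_0^t (25*s^4/16) ds = 5*t^5/16.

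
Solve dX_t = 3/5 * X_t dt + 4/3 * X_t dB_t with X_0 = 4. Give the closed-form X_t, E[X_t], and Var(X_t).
X_t = 4 * exp((-13/45) t + (4/3) B_t); E[X_t] = 4*exp(3*t/5); Var(X_t) = 16*(exp(16*t/9) - 1)*exp(6*t/5)

For GBM dX = mu X dt + sigma X dB with X_0 = x_0, apply Itô to Y = log X: dY = (mu - sigma^2/2) dt + sigma dB, so Y_t = log(x_0) + (mu - sigma^2/2) t + sigma B_t and hence X_t = x_0 * exp((mu - sigma^2/2) t + sigma B_t).
With mu = 3/5, sigma = 4/3, x_0 = 4, this gives:
  X_t = 4 * exp((-13/45) * t + (4/3) * B_t).
Since sigma*B_t ~ Normal(0, sigma^2 t), E[exp(sigma*B_t)] = exp(sigma^2 t / 2); so E[X_t] = x_0 * exp((mu - sigma^2/2) t) * exp(sigma^2 t / 2) = x_0 * exp(mu t) = 4*exp(3*t/5).
Var(X_t) = E[X_t^2] - (E[X_t])^2 = x_0^2 * exp(2 mu t) * (exp(sigma^2 t) - 1) = 16*(exp(16*t/9) - 1)*exp(6*t/5).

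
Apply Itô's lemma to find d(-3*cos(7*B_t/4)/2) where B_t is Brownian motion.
d(-3*cos(7*B_t/4)/2) = (147*cos(7*B_t/4)/64) dt + (21*sin(7*B_t/4)/8) dB_t

Itô's formula for f(B_t) gives d f(B_t) = f'(B_t) dB_t + (1/2) f''(B_t) dt. Compute derivatives of f(x) = -3*cos(7*x/4)/2:
  f'(x)  = 21*sin(7*x/4)/8
  f''(x) = 147*cos(7*x/4)/32
Substitute x = B_t and multiply the f'' term by 1/2:
  drift     = (1/2) * (147*cos(7*x/4)/32) evaluated at B_t = 147*cos(7*B_t/4)/64
  diffusion = (21*sin(7*x/4)/8) evaluated at B_t = 21*sin(7*B_t/4)/8
Therefore d(-3*cos(7*B_t/4)/2) = (147*cos(7*B_t/4)/64) dt + (21*sin(7*B_t/4)/8) dB_t.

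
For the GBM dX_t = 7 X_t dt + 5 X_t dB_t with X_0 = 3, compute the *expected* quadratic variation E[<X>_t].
E[<X>_t] = 75*exp(39*t)/13 - 75/13

<X>_t = int_0^t (5 * X_s)^2 ds. Taking expectation inside the integral: E[<X>_t] = 5^2 * int_0^t E[X_s^2] ds. For GBM, E[X_s^2] = x_0^2 * exp((2 mu + sigma^2) s). Integrating:
  E[<X>_t] = 5^2 * 3^2 * (exp((2*7 + 5^2) t) - 1) / (2*7 + 5^2)
           = 5^2 * 3^2 * (exp(39 t) - 1) / 39 = 75*exp(39*t)/13 - 75/13.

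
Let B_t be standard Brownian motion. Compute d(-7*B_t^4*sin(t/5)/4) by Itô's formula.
d(-7*B_t^4*sin(t/5)/4) = (-7*B_t^2*(B_t^2*cos(t/5) + 30*sin(t/5))/20) dt + (-7*B_t^3*sin(t/5)) dB_t

Itô's formula for f(t, x): d f(t, B_t) = (f_t + (1/2) f_xx) dt + f_x dB_t. Compute partials of f(t, x) = -7*x^4*sin(t/5)/4:
  f_t(t,x)  = -7*x^4*cos(t/5)/20
  f_x(t,x)  = -7*x^3*sin(t/5)
  f_xx(t,x) = -21*x^2*sin(t/5)
Assemble drift = f_t + (1/2) f_xx = -7*x^2*(x^2*cos(t/5) + 30*sin(t/5))/20 and diffusion = f_x = -7*x^3*sin(t/5). Substituting x = B_t:
  d(-7*B_t^4*sin(t/5)/4) = (-7*B_t^2*(B_t^2*cos(t/5) + 30*sin(t/5))/20) dt + (-7*B_t^3*sin(t/5)) dB_t.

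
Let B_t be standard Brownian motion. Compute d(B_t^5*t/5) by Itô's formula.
d(B_t^5*t/5) = (B_t^3*(B_t^2 + 10*t)/5) dt + (B_t^4*t) dB_t

Itô's formula for f(t, x): d f(t, B_t) = (f_t + (1/2) f_xx) dt + f_x dB_t. Compute partials of f(t, x) = t*x^5/5:
  f_t(t,x)  = x^5/5
  f_x(t,x)  = t*x^4
  f_xx(t,x) = 4*t*x^3
Assemble drift = f_t + (1/2) f_xx = x^3*(10*t + x^2)/5 and diffusion = f_x = t*x^4. Substituting x = B_t:
  d(B_t^5*t/5) = (B_t^3*(B_t^2 + 10*t)/5) dt + (B_t^4*t) dB_t.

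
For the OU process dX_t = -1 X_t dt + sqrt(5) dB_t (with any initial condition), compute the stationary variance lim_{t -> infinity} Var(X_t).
lim Var(X_t) = 5/2

The OU SDE dX = -theta X dt + sigma dB admits the integrating factor exp(theta t): d(exp(theta t) X_t) = sigma exp(theta t) dB_t. Integrating from 0 to t gives X_t = x_0 * exp(-theta t) + sigma * int_0^t exp(-theta (t-s)) dB_s for any initial x_0. The Itô integral has variance (by the Itô isometry) sigma^2 * int_0^t exp(-2 theta (t - s)) ds = sigma^2 * (1 - exp(-2 theta t)) / (2 theta), independent of x_0.
With theta = 1, sigma = sqrt(5):
  Var(X_t) = (sqrt(5))^2 * (1 - exp(-2*1 t)) / (2 * 1) = 5/2 - 5*exp(-2*t)/2.
As t -> infinity, exp(-2*1 t) -> 0, so the stationary variance is sigma^2 / (2 theta) = 5/2.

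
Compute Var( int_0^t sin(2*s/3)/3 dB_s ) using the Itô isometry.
Var = t/18 - sin(4*t/3)/24

The Itô integral of a deterministic integrand f(s) has mean 0 because each increment f(s) * (B_{s+ds} - B_s) has mean 0. By the Itô isometry:
  Var( int_0^t f(s) dB_s ) = E[ (int_0^t f(s) dB_s)^2 ] = int_0^t f(s)^2 ds.
Here f(s) = sin(2*s/3)/3, so f(s)^2 = sin(2*s/3)^2/9. Integrate:
  int_0^t (sin(2*s/3)^2/9) ds = t/18 - sin(4*t/3)/24.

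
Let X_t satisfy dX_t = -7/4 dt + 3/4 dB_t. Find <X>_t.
<X>_t = 9*t/16

For an Itô process dX_t = a(t) dt + b(t) dB_t, the quadratic variation is <X>_t = int_0^t b(s)^2 ds (the drift term does not contribute). Here b(s) = 3/4, so
  b(s)^2 = 9/16.
Integrating from 0 to t:
  <X>_t = int_0^t (9/16) ds = 9*t/16.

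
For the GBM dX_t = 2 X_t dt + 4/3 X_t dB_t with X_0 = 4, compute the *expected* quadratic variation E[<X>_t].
E[<X>_t] = 64*exp(52*t/9)/13 - 64/13

<X>_t = int_0^t ((4/3) * X_s)^2 ds. Taking expectation inside the integral: E[<X>_t] = (4/3)^2 * int_0^t E[X_s^2] ds. For GBM, E[X_s^2] = x_0^2 * exp((2 mu + sigma^2) s). Integrating:
  E[<X>_t] = (4/3)^2 * 4^2 * (exp((2*2 + (4/3)^2) t) - 1) / (2*2 + (4/3)^2)
           = (4/3)^2 * 4^2 * (exp((52/9) t) - 1) / (52/9) = 64*exp(52*t/9)/13 - 64/13.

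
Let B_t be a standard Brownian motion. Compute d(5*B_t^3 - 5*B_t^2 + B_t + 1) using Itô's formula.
d(5*B_t^3 - 5*B_t^2 + B_t + 1) = (15*B_t - 5) dt + (15*B_t^2 - 10*B_t + 1) dB_t

Itô's formula for f(B_t) gives d f(B_t) = f'(B_t) dB_t + (1/2) f''(B_t) dt. Compute derivatives of f(x) = 5*x^3 - 5*x^2 + x + 1:
  f'(x)  = 15*x^2 - 10*x + 1
  f''(x) = 30*x - 10
Substitute x = B_t and multiply the f'' term by 1/2:
  drift     = (1/2) * (30*x - 10) evaluated at B_t = 15*B_t - 5
  diffusion = (15*x^2 - 10*x + 1) evaluated at B_t = 15*B_t^2 - 10*B_t + 1
Therefore d(5*B_t^3 - 5*B_t^2 + B_t + 1) = (15*B_t - 5) dt + (15*B_t^2 - 10*B_t + 1) dB_t.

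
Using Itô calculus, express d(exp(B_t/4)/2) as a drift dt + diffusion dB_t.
d(exp(B_t/4)/2) = (exp(B_t/4)/64) dt + (exp(B_t/4)/8) dB_t

Itô's formula for f(B_t) gives d f(B_t) = f'(B_t) dB_t + (1/2) f''(B_t) dt. Compute derivatives of f(x) = exp(x/4)/2:
  f'(x)  = exp(x/4)/8
  f''(x) = exp(x/4)/32
Substitute x = B_t and multiply the f'' term by 1/2:
  drift     = (1/2) * (exp(x/4)/32) evaluated at B_t = exp(B_t/4)/64
  diffusion = (exp(x/4)/8) evaluated at B_t = exp(B_t/4)/8
Therefore d(exp(B_t/4)/2) = (exp(B_t/4)/64) dt + (exp(B_t/4)/8) dB_t.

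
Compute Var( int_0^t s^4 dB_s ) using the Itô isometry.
Var = t^9/9

The Itô integral of a deterministic integrand f(s) has mean 0 because each increment f(s) * (B_{s+ds} - B_s) has mean 0. By the Itô isometry:
  Var( int_0^t f(s) dB_s ) = E[ (int_0^t f(s) dB_s)^2 ] = int_0^t f(s)^2 ds.
Here f(s) = s^4, so f(s)^2 = s^8. Integrate:
  int_0^t (s^8) ds = t^9/9.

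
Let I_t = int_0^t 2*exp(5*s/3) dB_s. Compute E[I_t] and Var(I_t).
E[I_t] = 0; Var(I_t) = 6*exp(10*t/3)/5 - 6/5

The Itô integral of a deterministic integrand f(s) has mean 0 because each increment f(s) * (B_{s+ds} - B_s) has mean 0. By the Itô isometry:
  Var( int_0^t f(s) dB_s ) = E[ (int_0^t f(s) dB_s)^2 ] = int_0^t f(s)^2 ds.
Here f(s) = 2*exp(5*s/3), so f(s)^2 = 4*exp(10*s/3). Integrate:
  int_0^t (4*exp(10*s/3)) ds = 6*exp(10*t/3)/5 - 6/5.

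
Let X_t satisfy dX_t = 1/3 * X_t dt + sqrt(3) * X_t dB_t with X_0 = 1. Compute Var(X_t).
Var(X_t) = (exp(3*t) - 1)*exp(2*t/3)

For GBM dX = mu X dt + sigma X dB with X_0 = x_0, apply Itô to Y = log X: dY = (mu - sigma^2/2) dt + sigma dB, so Y_t = log(x_0) + (mu - sigma^2/2) t + sigma B_t and hence X_t = x_0 * exp((mu - sigma^2/2) t + sigma B_t).
With mu = 1/3, sigma = sqrt(3), x_0 = 1, this gives:
  X_t = 1 * exp((-7/6) * t + (sqrt(3)) * B_t).
Since sigma*B_t ~ Normal(0, sigma^2 t), E[exp(sigma*B_t)] = exp(sigma^2 t / 2); so E[X_t] = x_0 * exp((mu - sigma^2/2) t) * exp(sigma^2 t / 2) = x_0 * exp(mu t) = exp(t/3).
Var(X_t) = E[X_t^2] - (E[X_t])^2 = x_0^2 * exp(2 mu t) * (exp(sigma^2 t) - 1) = (exp(3*t) - 1)*exp(2*t/3).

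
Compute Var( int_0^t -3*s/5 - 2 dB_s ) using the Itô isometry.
Var = t*(3*t^2 + 30*t + 100)/25

The Itô integral of a deterministic integrand f(s) has mean 0 because each increment f(s) * (B_{s+ds} - B_s) has mean 0. By the Itô isometry:
  Var( int_0^t f(s) dB_s ) = E[ (int_0^t f(s) dB_s)^2 ] = int_0^t f(s)^2 ds.
Here f(s) = -3*s/5 - 2, so f(s)^2 = (3*s + 10)^2/25. Integrate:
  int_0^t ((3*s + 10)^2/25) ds = t*(3*t^2 + 30*t + 100)/25.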